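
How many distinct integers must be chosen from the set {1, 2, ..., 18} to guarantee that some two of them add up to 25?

13

A set avoiding the sum 25 can contain at most one of each pair {x, 25−x}, plus the 6 elements whose complement lies outside the range.
The integers 1, …, 12 (12 of them) are such a set: any two sum to at least 1+2 = 3 and at most 11+12 = 23 < 25.
Pigeonhole: any 13th integer completes one of the 6 pairs, so 13 choices force a sum of 25.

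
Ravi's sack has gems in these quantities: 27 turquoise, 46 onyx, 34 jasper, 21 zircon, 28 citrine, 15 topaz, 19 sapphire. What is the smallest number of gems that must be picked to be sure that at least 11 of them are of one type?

By the pigeonhole principle, put each drawn gem into a box by type. The largest draw with every box below 11 takes min(count, 10) from each type.
Σ min(cᵢ, 10) = 10 + 10 + 10 + 10 + 10 + 10 + 10 = 70.
Draw number 70 + 1 = 71 must push one box to 11.

71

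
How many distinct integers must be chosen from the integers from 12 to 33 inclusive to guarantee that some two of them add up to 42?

14

Two chosen integers sum to 42 exactly when both halves of some pair {x, 42−x} with 12 ≤ x ≤ 42−x ≤ 30 are chosen — 9 such pairs.
The remaining 4 elements (those with no distinct partner in range) can never complete a 42-sum, so the worst case takes all of them and one from each pair: 4 + 9 = 13.
The 14th integer has to be the second member of some pair, so 13 + 1 = 14.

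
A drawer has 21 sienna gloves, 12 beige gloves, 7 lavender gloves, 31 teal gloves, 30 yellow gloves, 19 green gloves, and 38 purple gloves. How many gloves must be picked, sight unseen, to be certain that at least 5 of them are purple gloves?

In the worst case for collecting purple gloves, every non-purple glove comes out first.
There are 21 + 12 + 7 + 31 + 30 + 19 = 120 non-purple gloves altogether.
After those, each further glove must be purple, so 120 + 5 = 125 draws guarantee 5 purple gloves.

125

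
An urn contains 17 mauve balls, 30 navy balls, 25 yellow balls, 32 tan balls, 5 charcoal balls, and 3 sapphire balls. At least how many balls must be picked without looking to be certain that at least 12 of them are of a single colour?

Put each drawn ball into a box by colour. The largest draw with every box below 12 takes min(count, 11) from each colour; colours with fewer than 11 contribute all they have.
Σ min(cᵢ, 11) = 11 + 11 + 11 + 11 + 5 + 3 = 52.
Draw number 52 + 1 = 53 must push one box to 12.

53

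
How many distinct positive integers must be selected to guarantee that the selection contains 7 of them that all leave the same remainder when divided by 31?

The 31 residue classes mod 31 are the pigeonholes.
With 186 integers one could put 6 in each residue class and have no class reach 7.
The 187th integer pushes some class to 7, so 31·6 + 1 = 187.

187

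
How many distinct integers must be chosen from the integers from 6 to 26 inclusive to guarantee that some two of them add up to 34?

13

Group the elements by complementary pair {x, 34−x}: {8,26}, {9,25}, {10,24}, …, giving 9 two-element pairs; the single value 17 (it cannot pair with itself since the integers are distinct); and 2 integers whose partner 34−x falls outside [6,26].
Pigeonhole: treating each of those 12 groups as a pigeonhole, one can pick one integer per group — 12 integers — with no two summing to 34.
The 13th integer lands in an occupied pair, forcing a sum of 34.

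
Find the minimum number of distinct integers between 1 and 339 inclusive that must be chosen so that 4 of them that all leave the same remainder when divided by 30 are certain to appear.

The 30 residue classes mod 30 are the pigeonholes.
With 90 integers one could put 3 in each residue class and have no class reach 4.
The 91st integer pushes some class to 4, so 30·3 + 1 = 91.

91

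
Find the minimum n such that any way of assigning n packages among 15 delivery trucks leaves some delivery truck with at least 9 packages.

121

With 120 packages one could put exactly 8 in each of the 15 delivery trucks, and no delivery truck would reach 9.
One more package must land in a delivery truck that already has 8, giving it 9.
So 15 × 8 + 1 = 121 packages are required.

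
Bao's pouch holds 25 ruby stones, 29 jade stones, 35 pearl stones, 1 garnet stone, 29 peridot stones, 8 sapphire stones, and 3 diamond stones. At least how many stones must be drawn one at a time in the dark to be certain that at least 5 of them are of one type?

The 7 types are the holes; the stones drawn are the pigeons.
To avoid 5 of any one type, the worst case takes at most 4 of each type, or every stone of a type that has fewer than 4.
That gives 4 + 4 + 4 + 1 + 4 + 4 + 3 = 24 stones with no type reaching 5.
The next stone forces some type to 5, so 24 + 1 = 25.

25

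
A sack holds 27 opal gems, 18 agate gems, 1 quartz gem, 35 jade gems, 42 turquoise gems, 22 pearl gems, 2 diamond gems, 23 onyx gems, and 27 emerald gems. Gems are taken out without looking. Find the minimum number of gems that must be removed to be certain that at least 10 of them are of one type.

Pigeonhole: the 9 types are the holes; the gems drawn are the pigeons.
To avoid 10 of any one type, the worst case takes at most 9 of each type, or every gem of a type that has fewer than 9.
That gives 9 + 9 + 1 + 9 + 9 + 9 + 2 + 9 + 9 = 66 gems with no type reaching 10.
The next gem forces some type to 10, so 66 + 1 = 67.

67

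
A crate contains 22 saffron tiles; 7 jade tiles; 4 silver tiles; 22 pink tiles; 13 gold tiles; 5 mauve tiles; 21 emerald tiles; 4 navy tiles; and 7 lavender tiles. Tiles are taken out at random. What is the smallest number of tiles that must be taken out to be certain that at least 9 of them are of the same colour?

60

Put each drawn tile into a box by colour. The largest draw with every box below 9 takes min(count, 8) from each colour; colours with fewer than 8 contribute all they have.
Σ min(cᵢ, 8) = 8 + 7 + 4 + 8 + 8 + 5 + 8 + 4 + 7 = 59.
Draw number 59 + 1 = 60 must push one box to 9.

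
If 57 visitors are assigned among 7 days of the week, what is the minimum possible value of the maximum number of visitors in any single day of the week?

9

The 7 days of the week are the holes and the 57 visitors are the pigeons.
If every day of the week held at most 8 visitors, the total would be at most 7 × 8 = 56, which is less than 57.
So some day of the week holds at least ⌈57/7⌉ = 9 visitors.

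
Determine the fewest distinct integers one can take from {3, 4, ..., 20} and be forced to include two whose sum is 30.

14

A set avoiding the sum 30 can contain at most one of each pair {x, 30−x}, plus the 8 elements whose complement lies outside the range or equal to its own complement.
The integers 3, …, 15 (13 of them) are such a set: any two sum to at least 3+4 = 7 and at most 14+15 = 29 < 30.
By the pigeonhole principle, any 14th integer completes one of the 5 pairs, so 14 choices force a sum of 30.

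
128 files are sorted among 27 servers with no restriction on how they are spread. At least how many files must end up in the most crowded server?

5

By pigeonhole, the 27 servers are the holes and the 128 files are the pigeons.
If every server held at most 4 files, the total would be at most 27 × 4 = 108, which is less than 128.
So some server holds at least ⌈128/27⌉ = 5 files.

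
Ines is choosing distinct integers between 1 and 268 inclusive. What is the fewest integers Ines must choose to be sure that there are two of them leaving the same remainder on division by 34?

The 34 residue classes mod 34 are the pigeonholes.
With 34 integers one could put 1 in each residue class and have no class reach 2.
The 35th integer pushes some class to 2, so 34·1 + 1 = 35.

35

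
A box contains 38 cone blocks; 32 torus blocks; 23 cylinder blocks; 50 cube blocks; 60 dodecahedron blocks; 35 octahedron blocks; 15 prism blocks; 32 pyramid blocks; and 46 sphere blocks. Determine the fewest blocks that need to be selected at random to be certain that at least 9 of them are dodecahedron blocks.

In the worst case for collecting dodecahedron blocks, every non-dodecahedron block comes out first.
There are 38 + 32 + 23 + 50 + 35 + 15 + 32 + 46 = 271 non-dodecahedron blocks altogether.
After those, each further block must be dodecahedron, so 271 + 9 = 280 draws guarantee 9 dodecahedron blocks.

280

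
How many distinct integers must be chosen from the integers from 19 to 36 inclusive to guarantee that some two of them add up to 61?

Two chosen integers sum to 61 exactly when both halves of some pair {x, 61−x} with 25 ≤ x ≤ 61−x ≤ 36 are chosen — 6 such pairs.
The remaining 6 elements (those with no distinct partner in range) can never complete a 61-sum, so the worst case takes all of them and one from each pair: 6 + 6 = 12.
By the pigeonhole principle, the 13th integer has to be the second member of some pair, so 12 + 1 = 13.

13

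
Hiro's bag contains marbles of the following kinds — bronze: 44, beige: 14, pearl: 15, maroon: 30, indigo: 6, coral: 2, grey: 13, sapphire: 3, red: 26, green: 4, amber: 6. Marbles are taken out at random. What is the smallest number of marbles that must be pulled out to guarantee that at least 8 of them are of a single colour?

64

An adversary could hand out at most 7 marbles per colour (5 colours run out sooner): 7 + 7 + 7 + 7 + 6 + 2 + 7 + 3 + 7 + 4 + 6 = 63 marbles and still no colour has 8.
One more marble lands in a colour already at 7, so 64 draws are enough and 63 are not.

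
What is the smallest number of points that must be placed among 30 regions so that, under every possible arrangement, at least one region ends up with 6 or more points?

151

With 150 points one could put exactly 5 in each of the 30 regions, and no region would reach 6.
By the pigeonhole principle, one more point must land in a region that already has 5, giving it 6.
So 30 × 5 + 1 = 151 points are required.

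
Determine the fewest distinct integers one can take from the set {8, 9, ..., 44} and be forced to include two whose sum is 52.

20

A set avoiding the sum 52 can contain at most one of each pair {x, 52−x}, plus the 1 element equal to its own complement.
The integers 26, …, 44 (19 of them) are such a set: any two sum to at least 26+27 = 53 > 52.
By pigeonhole, any 20th integer completes one of the 18 pairs, so 20 choices force a sum of 52.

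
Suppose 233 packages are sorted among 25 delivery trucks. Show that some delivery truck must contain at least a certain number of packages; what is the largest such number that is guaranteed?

10

By the pigeonhole principle, the 25 delivery trucks are the holes and the 233 packages are the pigeons.
If every delivery truck held at most 9 packages, the total would be at most 25 × 9 = 225, which is less than 233.
So some delivery truck holds at least ⌈233/25⌉ = 10 packages.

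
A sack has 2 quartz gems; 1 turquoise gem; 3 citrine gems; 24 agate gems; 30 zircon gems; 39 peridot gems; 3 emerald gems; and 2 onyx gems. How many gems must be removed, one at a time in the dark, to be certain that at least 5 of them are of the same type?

24

An adversary could hand out at most 4 gems per type (5 types run out sooner): 2 + 1 + 3 + 4 + 4 + 4 + 3 + 2 = 23 gems and still no type has 5.
Pigeonhole: one more gem lands in a type already at 4, so 24 draws are enough and 23 are not.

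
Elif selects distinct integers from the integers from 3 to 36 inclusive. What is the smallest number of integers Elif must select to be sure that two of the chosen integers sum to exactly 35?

20

A set avoiding the sum 35 can contain at most one of each pair {x, 35−x}, plus the 4 elements whose complement lies outside the range.
The integers 18, …, 36 (19 of them) are such a set: any two sum to at least 18+19 = 37 > 35.
By pigeonhole, any 20th integer completes one of the 15 pairs, so 20 choices force a sum of 35.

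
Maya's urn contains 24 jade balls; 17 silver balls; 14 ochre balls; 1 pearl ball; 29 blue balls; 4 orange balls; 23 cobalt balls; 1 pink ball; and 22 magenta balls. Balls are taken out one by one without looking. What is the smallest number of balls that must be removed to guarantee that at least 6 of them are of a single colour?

An adversary could hand out at most 5 balls per colour (pearl, orange, pink run out sooner): 5 + 5 + 5 + 1 + 5 + 4 + 5 + 1 + 5 = 36 balls and still no colour has 6.
By the pigeonhole principle, one more ball lands in a colour already at 5, so 37 draws are enough and 36 are not.

37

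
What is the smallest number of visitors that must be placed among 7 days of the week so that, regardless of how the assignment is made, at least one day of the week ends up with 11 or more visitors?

With 70 visitors one could put exactly 10 in each of the 7 days of the week, and no day of the week would reach 11.
By the pigeonhole principle, one more visitor must land in a day of the week that already has 10, giving it 11.
So 7 × 10 + 1 = 71 visitors are required.

71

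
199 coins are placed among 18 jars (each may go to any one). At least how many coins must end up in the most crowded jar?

12

The 18 jars are the holes and the 199 coins are the pigeons.
If every jar held at most 11 coins, the total would be at most 18 × 11 = 198, which is less than 199.
So some jar holds at least ⌈199/18⌉ = 12 coins.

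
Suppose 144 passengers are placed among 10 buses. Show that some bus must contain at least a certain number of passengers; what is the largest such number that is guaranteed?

The 10 buses are the holes and the 144 passengers are the pigeons.
If every bus held at most 14 passengers, the total would be at most 10 × 14 = 140, which is less than 144.
So some bus holds at least ⌈144/10⌉ = 15 passengers.

15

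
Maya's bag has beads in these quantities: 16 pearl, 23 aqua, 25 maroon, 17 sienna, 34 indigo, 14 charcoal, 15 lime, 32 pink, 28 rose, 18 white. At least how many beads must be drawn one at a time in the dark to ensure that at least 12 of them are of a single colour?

By the pigeonhole principle, put each drawn bead into a box by colour. The largest draw with every box below 12 takes min(count, 11) from each colour.
Σ min(cᵢ, 11) = 11 + 11 + 11 + 11 + 11 + 11 + 11 + 11 + 11 + 11 = 110.
Draw number 110 + 1 = 111 must push one box to 12.

111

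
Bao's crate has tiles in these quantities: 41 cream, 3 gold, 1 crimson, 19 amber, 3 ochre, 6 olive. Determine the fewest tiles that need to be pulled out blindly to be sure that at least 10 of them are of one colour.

32

By the pigeonhole principle, put each drawn tile into a box by colour. The largest draw with every box below 10 takes min(count, 9) from each colour; colours with fewer than 9 contribute all they have.
Σ min(cᵢ, 9) = 9 + 3 + 1 + 9 + 3 + 6 = 31.
Draw number 31 + 1 = 32 must push one box to 10.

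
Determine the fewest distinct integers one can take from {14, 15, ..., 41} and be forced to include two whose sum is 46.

20

Two chosen integers sum to 46 exactly when both halves of some pair {x, 46−x} with 14 ≤ x ≤ 46−x ≤ 32 are chosen — 9 such pairs.
The remaining 10 elements (those with no distinct partner in range) can never complete a 46-sum, so the worst case takes all of them and one from each pair: 10 + 9 = 19.
Pigeonhole: the 20th integer has to be the second member of some pair, so 19 + 1 = 20.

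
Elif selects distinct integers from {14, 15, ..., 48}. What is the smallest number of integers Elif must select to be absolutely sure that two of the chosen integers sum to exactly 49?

25

Two chosen integers sum to 49 exactly when both halves of some pair {x, 49−x} with 14 ≤ x ≤ 49−x ≤ 35 are chosen — 11 such pairs.
The remaining 13 elements (those with no distinct partner in range) can never complete a 49-sum, so the worst case takes all of them and one from each pair: 13 + 11 = 24.
The 25th integer has to be the second member of some pair, so 24 + 1 = 25.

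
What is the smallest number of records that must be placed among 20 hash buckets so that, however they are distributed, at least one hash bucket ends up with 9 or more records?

With 160 records one could put exactly 8 in each of the 20 hash buckets, and no hash bucket would reach 9.
By the pigeonhole principle, one more record must land in a hash bucket that already has 8, giving it 9.
So 20 × 8 + 1 = 161 records are required.

161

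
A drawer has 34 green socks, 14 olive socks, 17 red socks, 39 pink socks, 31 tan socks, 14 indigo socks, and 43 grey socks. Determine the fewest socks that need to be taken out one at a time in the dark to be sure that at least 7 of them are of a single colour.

An adversary could hand out at most 6 socks per colour: 6 + 6 + 6 + 6 + 6 + 6 + 6 = 42 socks and still no colour has 7.
By pigeonhole, one more sock lands in a colour already at 6, so 43 draws are enough and 42 are not.

43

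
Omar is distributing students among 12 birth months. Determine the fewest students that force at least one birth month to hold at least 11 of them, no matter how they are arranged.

With 120 students one could put exactly 10 in each of the 12 birth months, and no birth month would reach 11.
By pigeonhole, one more student must land in a birth month that already has 10, giving it 11.
So 12 × 10 + 1 = 121 students are required.

121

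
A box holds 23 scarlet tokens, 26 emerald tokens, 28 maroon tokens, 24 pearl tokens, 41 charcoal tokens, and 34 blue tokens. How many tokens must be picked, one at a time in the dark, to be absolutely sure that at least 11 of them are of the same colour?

61

Put each drawn token into a box by colour. The largest draw with every box below 11 takes min(count, 10) from each colour.
Σ min(cᵢ, 10) = 10 + 10 + 10 + 10 + 10 + 10 = 60.
Draw number 60 + 1 = 61 must push one box to 11.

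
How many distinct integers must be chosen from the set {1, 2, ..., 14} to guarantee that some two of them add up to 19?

10

Group the elements by complementary pair {x, 19−x}: {5,14}, {6,13}, {7,12}, …, giving 5 two-element pairs and 4 integers whose partner 19−x falls outside [1,14].
By the pigeonhole principle, treating each of those 9 groups as a pigeonhole, one can pick one integer per group — 9 integers — with no two summing to 19.
The 10th integer lands in an occupied pair, forcing a sum of 19.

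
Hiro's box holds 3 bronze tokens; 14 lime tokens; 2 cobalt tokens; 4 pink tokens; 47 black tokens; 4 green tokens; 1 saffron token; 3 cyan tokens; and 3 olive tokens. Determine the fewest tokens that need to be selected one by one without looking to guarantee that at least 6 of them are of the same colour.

By the pigeonhole principle, put each drawn token into a box by colour. The largest draw with every box below 6 takes min(count, 5) from each colour; colours with fewer than 5 contribute all they have.
Σ min(cᵢ, 5) = 3 + 5 + 2 + 4 + 5 + 4 + 1 + 3 + 3 = 30.
Draw number 30 + 1 = 31 must push one box to 6.

31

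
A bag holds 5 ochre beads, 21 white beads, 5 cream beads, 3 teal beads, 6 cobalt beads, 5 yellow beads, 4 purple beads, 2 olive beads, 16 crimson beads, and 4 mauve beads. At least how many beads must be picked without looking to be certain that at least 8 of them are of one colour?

49

By the pigeonhole principle, the 10 colours are the holes; the beads drawn are the pigeons.
To avoid 8 of any one colour, the worst case takes at most 7 of each colour, or every bead of a colour that has fewer than 7.
That gives 5 + 7 + 5 + 3 + 6 + 5 + 4 + 2 + 7 + 4 = 48 beads with no colour reaching 8.
The next bead forces some colour to 8, so 48 + 1 = 49.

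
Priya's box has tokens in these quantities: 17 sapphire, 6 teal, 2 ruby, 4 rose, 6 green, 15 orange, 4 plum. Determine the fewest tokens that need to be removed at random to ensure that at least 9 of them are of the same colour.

An adversary could hand out at most 8 tokens per colour (5 colours run out sooner): 8 + 6 + 2 + 4 + 6 + 8 + 4 = 38 tokens and still no colour has 9.
One more token lands in a colour already at 8, so 39 draws are enough and 38 are not.

39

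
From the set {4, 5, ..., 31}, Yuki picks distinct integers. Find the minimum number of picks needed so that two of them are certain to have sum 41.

A set avoiding the sum 41 can contain at most one of each pair {x, 41−x}, plus the 6 elements whose complement lies outside the range.
The integers 4, …, 20 (17 of them) are such a set: any two sum to at least 4+5 = 9 and at most 19+20 = 39 < 41.
By the pigeonhole principle, any 18th integer completes one of the 11 pairs, so 18 choices force a sum of 41.

18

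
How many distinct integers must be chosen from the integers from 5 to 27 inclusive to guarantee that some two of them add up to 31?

13

Two chosen integers sum to 31 exactly when both halves of some pair {x, 31−x} with 5 ≤ x ≤ 31−x ≤ 26 are chosen — 11 such pairs.
The remaining 1 element (those with no distinct partner in range) can never complete a 31-sum, so the worst case takes all of them and one from each pair: 1 + 11 = 12.
The 13th integer has to be the second member of some pair, so 12 + 1 = 13.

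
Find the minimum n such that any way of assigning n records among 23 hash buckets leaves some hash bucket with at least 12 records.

254

With 253 records one could put exactly 11 in each of the 23 hash buckets, and no hash bucket would reach 12.
One more record must land in a hash bucket that already has 11, giving it 12.
So 23 × 11 + 1 = 254 records are required.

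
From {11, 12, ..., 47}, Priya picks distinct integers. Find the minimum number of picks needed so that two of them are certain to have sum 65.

23

Two chosen integers sum to 65 exactly when both halves of some pair {x, 65−x} with 18 ≤ x ≤ 65−x ≤ 47 are chosen — 15 such pairs.
The remaining 7 elements (those with no distinct partner in range) can never complete a 65-sum, so the worst case takes all of them and one from each pair: 7 + 15 = 22.
By the pigeonhole principle, the 23rd integer has to be the second member of some pair, so 22 + 1 = 23.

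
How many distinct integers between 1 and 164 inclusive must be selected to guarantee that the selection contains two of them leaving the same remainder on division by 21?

By the pigeonhole principle, the 21 residue classes mod 21 are the pigeonholes.
With 21 integers one could put 1 in each residue class and have no class reach 2.
The 22nd integer pushes some class to 2, so 21·1 + 1 = 22.

22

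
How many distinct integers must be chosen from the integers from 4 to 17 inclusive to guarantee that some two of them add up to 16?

11

A set avoiding the sum 16 can contain at most one of each pair {x, 16−x}, plus the 6 elements whose complement lies outside the range or equal to its own complement.
The integers 8, …, 17 (10 of them) are such a set: any two sum to at least 8+9 = 17 > 16.
Any 11th integer completes one of the 4 pairs, so 11 choices force a sum of 16.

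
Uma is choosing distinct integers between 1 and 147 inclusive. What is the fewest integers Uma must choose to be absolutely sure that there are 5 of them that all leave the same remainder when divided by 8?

33

By pigeonhole, the 8 residue classes mod 8 are the pigeonholes.
With 32 integers one could put 4 in each residue class and have no class reach 5.
The 33rd integer pushes some class to 5, so 8·4 + 1 = 33.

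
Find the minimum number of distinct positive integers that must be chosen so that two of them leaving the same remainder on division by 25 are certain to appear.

26

The 25 residue classes mod 25 are the pigeonholes.
With 25 integers one could put 1 in each residue class and have no class reach 2.
The 26th integer pushes some class to 2, so 25·1 + 1 = 26.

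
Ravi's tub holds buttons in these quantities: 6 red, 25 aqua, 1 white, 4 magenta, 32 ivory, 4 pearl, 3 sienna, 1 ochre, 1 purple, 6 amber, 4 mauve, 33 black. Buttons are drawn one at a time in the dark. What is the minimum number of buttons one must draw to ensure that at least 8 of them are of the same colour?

52

The 12 colours are the holes; the buttons drawn are the pigeons.
To avoid 8 of any one colour, the worst case takes at most 7 of each colour, or every button of a colour that has fewer than 7.
That gives 6 + 7 + 1 + 4 + 7 + 4 + 3 + 1 + 1 + 6 + 4 + 7 = 51 buttons with no colour reaching 8.
The next button forces some colour to 8, so 51 + 1 = 52.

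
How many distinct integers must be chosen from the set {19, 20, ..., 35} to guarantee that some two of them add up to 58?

12

Two chosen integers sum to 58 exactly when both halves of some pair {x, 58−x} with 23 ≤ x ≤ 58−x ≤ 35 are chosen — 6 such pairs.
The remaining 5 elements (those with no distinct partner in range) can never complete a 58-sum, so the worst case takes all of them and one from each pair: 5 + 6 = 11.
By the pigeonhole principle, the 12th integer has to be the second member of some pair, so 11 + 1 = 12.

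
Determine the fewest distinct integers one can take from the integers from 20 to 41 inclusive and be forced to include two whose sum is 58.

Group the elements by complementary pair {x, 58−x}: {20,38}, {21,37}, {22,36}, …, giving 9 two-element pairs, the single value 29 (it cannot pair with itself since the integers are distinct), and 3 integers whose partner 58−x falls outside [20,41].
Treating each of those 13 groups as a pigeonhole, one can pick one integer per group — 13 integers — with no two summing to 58.
The 14th integer lands in an occupied pair, forcing a sum of 58.

14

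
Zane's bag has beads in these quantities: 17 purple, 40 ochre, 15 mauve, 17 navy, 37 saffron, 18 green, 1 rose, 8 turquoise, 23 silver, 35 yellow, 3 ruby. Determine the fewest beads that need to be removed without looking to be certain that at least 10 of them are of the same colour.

85

By the pigeonhole principle, the 11 colours are the holes; the beads drawn are the pigeons.
To avoid 10 of any one colour, the worst case takes at most 9 of each colour, or every bead of a colour that has fewer than 9.
That gives 9 + 9 + 9 + 9 + 9 + 9 + 1 + 8 + 9 + 9 + 3 = 84 beads with no colour reaching 10.
The next bead forces some colour to 10, so 84 + 1 = 85.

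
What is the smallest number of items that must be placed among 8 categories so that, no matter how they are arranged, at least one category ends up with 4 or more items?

With 24 items one could put exactly 3 in each of the 8 categories, and no category would reach 4.
One more item must land in a category that already has 3, giving it 4.
So 8 × 3 + 1 = 25 items are required.

25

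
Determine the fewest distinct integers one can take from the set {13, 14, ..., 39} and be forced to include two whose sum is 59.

18

Group the elements by complementary pair {x, 59−x}: {20,39}, {21,38}, {22,37}, …, giving 10 two-element pairs and 7 integers whose partner 59−x falls outside [13,39].
By pigeonhole, treating each of those 17 groups as a pigeonhole, one can pick one integer per group — 17 integers — with no two summing to 59.
The 18th integer lands in an occupied pair, forcing a sum of 59.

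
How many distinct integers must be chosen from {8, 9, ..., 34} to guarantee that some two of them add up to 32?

A set avoiding the sum 32 can contain at most one of each pair {x, 32−x}, plus the 11 elements whose complement lies outside the range or equal to its own complement.
The integers 16, …, 34 (19 of them) are such a set: any two sum to at least 16+17 = 33 > 32.
Any 20th integer completes one of the 8 pairs, so 20 choices force a sum of 32.

20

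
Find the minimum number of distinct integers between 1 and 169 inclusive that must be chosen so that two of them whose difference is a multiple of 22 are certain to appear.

23

Integers whose pairwise differences are multiples of 22 are exactly those sharing a remainder mod 22. The 22 residue classes mod 22 are the pigeonholes.
With 22 integers one could put 1 in each residue class and have no class reach 2.
The 23rd integer pushes some class to 2, so 22·1 + 1 = 23.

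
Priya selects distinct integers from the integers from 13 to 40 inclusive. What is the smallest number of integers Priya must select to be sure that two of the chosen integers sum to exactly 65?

21

Group the elements by complementary pair {x, 65−x}: {25,40}, {26,39}, {27,38}, …, giving 8 two-element pairs and 12 integers whose partner 65−x falls outside [13,40].
Treating each of those 20 groups as a pigeonhole, one can pick one integer per group — 20 integers — with no two summing to 65.
The 21st integer lands in an occupied pair, forcing a sum of 65.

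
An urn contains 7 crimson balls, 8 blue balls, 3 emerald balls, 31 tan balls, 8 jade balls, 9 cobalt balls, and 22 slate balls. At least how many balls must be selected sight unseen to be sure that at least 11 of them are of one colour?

Put each drawn ball into a box by colour. The largest draw with every box below 11 takes min(count, 10) from each colour; colours with fewer than 10 contribute all they have.
Σ min(cᵢ, 10) = 7 + 8 + 3 + 10 + 8 + 9 + 10 = 55.
Draw number 55 + 1 = 56 must push one box to 11.

56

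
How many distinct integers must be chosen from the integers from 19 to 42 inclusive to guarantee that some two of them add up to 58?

Two chosen integers sum to 58 exactly when both halves of some pair {x, 58−x} with 19 ≤ x ≤ 58−x ≤ 39 are chosen — 10 such pairs.
The remaining 4 elements (those with no distinct partner in range) can never complete a 58-sum, so the worst case takes all of them and one from each pair: 4 + 10 = 14.
By the pigeonhole principle, the 15th integer has to be the second member of some pair, so 14 + 1 = 15.

15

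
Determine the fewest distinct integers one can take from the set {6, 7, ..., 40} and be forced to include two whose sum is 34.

Two chosen integers sum to 34 exactly when both halves of some pair {x, 34−x} with 6 ≤ x ≤ 34−x ≤ 28 are chosen — 11 such pairs.
The remaining 13 elements (those with no distinct partner in range) can never complete a 34-sum, so the worst case takes all of them and one from each pair: 13 + 11 = 24.
The 25th integer has to be the second member of some pair, so 24 + 1 = 25.

25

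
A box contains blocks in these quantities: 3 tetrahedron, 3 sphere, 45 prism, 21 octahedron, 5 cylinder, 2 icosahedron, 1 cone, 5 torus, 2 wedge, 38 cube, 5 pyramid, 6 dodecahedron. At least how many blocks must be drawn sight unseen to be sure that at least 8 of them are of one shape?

54

By pigeonhole, put each drawn block into a box by shape. The largest draw with every box below 8 takes min(count, 7) from each shape; shapes with fewer than 7 contribute all they have.
Σ min(cᵢ, 7) = 3 + 3 + 7 + 7 + 5 + 2 + 1 + 5 + 2 + 7 + 5 + 6 = 53.
Draw number 53 + 1 = 54 must push one box to 8.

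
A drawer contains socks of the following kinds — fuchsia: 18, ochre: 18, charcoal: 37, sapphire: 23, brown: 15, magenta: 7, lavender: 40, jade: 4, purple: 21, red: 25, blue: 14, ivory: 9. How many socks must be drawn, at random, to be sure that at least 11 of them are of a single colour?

An adversary could hand out at most 10 socks per colour (magenta, jade, ivory run out sooner): 10 + 10 + 10 + 10 + 10 + 7 + 10 + 4 + 10 + 10 + 10 + 9 = 110 socks and still no colour has 11.
One more sock lands in a colour already at 10, so 111 draws are enough and 110 are not.

111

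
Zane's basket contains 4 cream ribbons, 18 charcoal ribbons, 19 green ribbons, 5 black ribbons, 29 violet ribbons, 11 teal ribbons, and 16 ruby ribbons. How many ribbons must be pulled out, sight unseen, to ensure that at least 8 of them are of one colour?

45

Put each drawn ribbon into a box by colour. The largest draw with every box below 8 takes min(count, 7) from each colour; colours with fewer than 7 contribute all they have.
Σ min(cᵢ, 7) = 4 + 7 + 7 + 5 + 7 + 7 + 7 = 44.
Draw number 44 + 1 = 45 must push one box to 8.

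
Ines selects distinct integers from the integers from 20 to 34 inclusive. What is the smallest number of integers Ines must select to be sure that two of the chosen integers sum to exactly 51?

10

Two chosen integers sum to 51 exactly when both halves of some pair {x, 51−x} with 20 ≤ x ≤ 51−x ≤ 31 are chosen — 6 such pairs.
The remaining 3 elements (those with no distinct partner in range) can never complete a 51-sum, so the worst case takes all of them and one from each pair: 3 + 6 = 9.
By pigeonhole, the 10th integer has to be the second member of some pair, so 9 + 1 = 10.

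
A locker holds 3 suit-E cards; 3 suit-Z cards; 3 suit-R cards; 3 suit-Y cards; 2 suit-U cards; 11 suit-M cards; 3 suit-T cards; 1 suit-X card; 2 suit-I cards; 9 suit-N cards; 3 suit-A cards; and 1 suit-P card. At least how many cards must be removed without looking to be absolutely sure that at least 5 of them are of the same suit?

Pigeonhole: the 12 suits are the holes; the cards drawn are the pigeons.
To avoid 5 of any one suit, the worst case takes at most 4 of each suit, or every card of a suit that has fewer than 4.
That gives 3 + 3 + 3 + 3 + 2 + 4 + 3 + 1 + 2 + 4 + 3 + 1 = 32 cards with no suit reaching 5.
The next card forces some suit to 5, so 32 + 1 = 33.

33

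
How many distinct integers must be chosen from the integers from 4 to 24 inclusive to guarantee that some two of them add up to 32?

14

A set avoiding the sum 32 can contain at most one of each pair {x, 32−x}, plus the 5 elements whose complement lies outside the range or equal to its own complement.
The integers 4, …, 16 (13 of them) are such a set: any two sum to at least 4+5 = 9 and at most 15+16 = 31 < 32.
Any 14th integer completes one of the 8 pairs, so 14 choices force a sum of 32.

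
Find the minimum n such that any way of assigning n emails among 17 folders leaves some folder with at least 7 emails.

103

With 102 emails one could put exactly 6 in each of the 17 folders, and no folder would reach 7.
Pigeonhole: one more email must land in a folder that already has 6, giving it 7.
So 17 × 6 + 1 = 103 emails are required.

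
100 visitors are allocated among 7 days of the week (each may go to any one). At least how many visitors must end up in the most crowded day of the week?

By pigeonhole, the 7 days of the week are the holes and the 100 visitors are the pigeons.
If every day of the week held at most 14 visitors, the total would be at most 7 × 14 = 98, which is less than 100.
So some day of the week holds at least ⌈100/7⌉ = 15 visitors.

15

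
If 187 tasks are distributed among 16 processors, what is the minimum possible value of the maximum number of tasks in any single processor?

Pigeonhole: the 16 processors are the holes and the 187 tasks are the pigeons.
If every processor held at most 11 tasks, the total would be at most 16 × 11 = 176, which is less than 187.
So some processor holds at least ⌈187/16⌉ = 12 tasks.

12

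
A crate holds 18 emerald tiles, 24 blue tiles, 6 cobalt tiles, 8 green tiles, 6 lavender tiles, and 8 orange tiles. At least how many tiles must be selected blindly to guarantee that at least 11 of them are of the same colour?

49

An adversary could hand out at most 10 tiles per colour (4 colours run out sooner): 10 + 10 + 6 + 8 + 6 + 8 = 48 tiles and still no colour has 11.
One more tile lands in a colour already at 10, so 49 draws are enough and 48 are not.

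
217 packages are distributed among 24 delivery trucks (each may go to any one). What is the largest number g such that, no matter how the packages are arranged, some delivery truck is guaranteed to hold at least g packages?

The 24 delivery trucks are the holes and the 217 packages are the pigeons.
If every delivery truck held at most 9 packages, the total would be at most 24 × 9 = 216, which is less than 217.
So some delivery truck holds at least ⌈217/24⌉ = 10 packages.

10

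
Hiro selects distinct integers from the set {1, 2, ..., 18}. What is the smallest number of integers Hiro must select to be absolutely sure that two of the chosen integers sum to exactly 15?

A set avoiding the sum 15 can contain at most one of each pair {x, 15−x}, plus the 4 elements whose complement lies outside the range.
The integers 8, …, 18 (11 of them) are such a set: any two sum to at least 8+9 = 17 > 15.
By pigeonhole, any 12th integer completes one of the 7 pairs, so 12 choices force a sum of 15.

12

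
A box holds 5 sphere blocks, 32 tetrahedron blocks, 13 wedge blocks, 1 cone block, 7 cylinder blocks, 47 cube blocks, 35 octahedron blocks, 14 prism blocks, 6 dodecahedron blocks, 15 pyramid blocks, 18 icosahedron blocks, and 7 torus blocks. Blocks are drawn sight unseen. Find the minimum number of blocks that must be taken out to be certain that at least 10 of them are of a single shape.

By the pigeonhole principle, put each drawn block into a box by shape. The largest draw with every box below 10 takes min(count, 9) from each shape; shapes with fewer than 9 contribute all they have.
Σ min(cᵢ, 9) = 5 + 9 + 9 + 1 + 7 + 9 + 9 + 9 + 6 + 9 + 9 + 7 = 89.
Draw number 89 + 1 = 90 must push one box to 10.

90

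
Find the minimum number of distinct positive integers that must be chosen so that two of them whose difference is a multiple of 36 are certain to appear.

Integers whose pairwise differences are multiples of 36 are exactly those sharing a remainder mod 36. By pigeonhole, the 36 residue classes mod 36 are the pigeonholes.
With 36 integers one could put 1 in each residue class and have no class reach 2.
The 37th integer pushes some class to 2, so 36·1 + 1 = 37.

37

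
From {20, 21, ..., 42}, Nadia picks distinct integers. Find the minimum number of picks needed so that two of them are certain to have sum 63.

A set avoiding the sum 63 can contain at most one of each pair {x, 63−x}, plus the 1 element whose complement lies outside the range.
The integers 20, …, 31 (12 of them) are such a set: any two sum to at least 20+21 = 41 and at most 30+31 = 61 < 63.
Pigeonhole: any 13th integer completes one of the 11 pairs, so 13 choices force a sum of 63.

13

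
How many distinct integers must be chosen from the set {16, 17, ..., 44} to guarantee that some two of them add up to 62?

17

A set avoiding the sum 62 can contain at most one of each pair {x, 62−x}, plus the 3 elements whose complement lies outside the range or equal to its own complement.
The integers 16, …, 31 (16 of them) are such a set: any two sum to at least 16+17 = 33 and at most 30+31 = 61 < 62.
By pigeonhole, any 17th integer completes one of the 13 pairs, so 17 choices force a sum of 62.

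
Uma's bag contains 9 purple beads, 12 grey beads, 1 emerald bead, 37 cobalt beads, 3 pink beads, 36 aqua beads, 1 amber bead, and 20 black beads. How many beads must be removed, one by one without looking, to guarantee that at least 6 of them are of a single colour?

An adversary could hand out at most 5 beads per colour (emerald, pink, amber run out sooner): 5 + 5 + 1 + 5 + 3 + 5 + 1 + 5 = 30 beads and still no colour has 6.
One more bead lands in a colour already at 5, so 31 draws are enough and 30 are not.

31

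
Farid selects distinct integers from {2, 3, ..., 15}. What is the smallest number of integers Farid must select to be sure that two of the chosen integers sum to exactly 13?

Group the elements by complementary pair {x, 13−x}: {2,11}, {3,10}, {4,9}, …, giving 5 two-element pairs and 4 integers whose partner 13−x falls outside [2,15].
Treating each of those 9 groups as a pigeonhole, one can pick one integer per group — 9 integers — with no two summing to 13.
The 10th integer lands in an occupied pair, forcing a sum of 13.

10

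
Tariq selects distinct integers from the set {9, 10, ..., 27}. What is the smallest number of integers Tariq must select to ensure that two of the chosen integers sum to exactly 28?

15

A set avoiding the sum 28 can contain at most one of each pair {x, 28−x}, plus the 9 elements whose complement lies outside the range or equal to its own complement.
The integers 14, …, 27 (14 of them) are such a set: any two sum to at least 14+15 = 29 > 28.
Any 15th integer completes one of the 5 pairs, so 15 choices force a sum of 28.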